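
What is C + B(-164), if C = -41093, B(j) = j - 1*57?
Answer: -41314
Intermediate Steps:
B(j) = -57 + j (B(j) = j - 57 = -57 + j)
C + B(-164) = -41093 + (-57 - 164) = -41093 - 221 = -41314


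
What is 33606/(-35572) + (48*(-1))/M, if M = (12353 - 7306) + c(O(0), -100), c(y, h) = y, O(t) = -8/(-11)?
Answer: -942377583/987567650 ≈ -0.95424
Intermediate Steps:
O(t) = 8/11 (O(t) = -8*(-1/11) = 8/11)
M = 55525/11 (M = (12353 - 7306) + 8/11 = 5047 + 8/11 = 55525/11 ≈ 5047.7)
33606/(-35572) + (48*(-1))/M = 33606/(-35572) + (48*(-1))/(55525/11) = 33606*(-1/35572) - 48*11/55525 = -16803/17786 - 528/55525 = -942377583/987567650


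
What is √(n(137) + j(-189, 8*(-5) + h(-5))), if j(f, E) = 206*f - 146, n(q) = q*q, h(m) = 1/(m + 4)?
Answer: I*√20311 ≈ 142.52*I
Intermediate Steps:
h(m) = 1/(4 + m)
n(q) = q²
j(f, E) = -146 + 206*f
√(n(137) + j(-189, 8*(-5) + h(-5))) = √(137² + (-146 + 206*(-189))) = √(18769 + (-146 - 38934)) = √(18769 - 39080) = √(-20311) = I*√20311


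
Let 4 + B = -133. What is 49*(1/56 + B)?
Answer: -53697/8 ≈ -6712.1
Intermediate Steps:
B = -137 (B = -4 - 133 = -137)
49*(1/56 + B) = 49*(1/56 - 137) = 49*(-7671/56) = -53697/8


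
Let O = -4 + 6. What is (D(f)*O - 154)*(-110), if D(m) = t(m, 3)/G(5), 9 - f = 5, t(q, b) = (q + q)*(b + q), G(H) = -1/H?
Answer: 78540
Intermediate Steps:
t(q, b) = 2*q*(b + q) (t(q, b) = (2*q)*(b + q) = 2*q*(b + q))
f = 4 (f = 9 - 1*5 = 9 - 5 = 4)
D(m) = -10*m*(3 + m) (D(m) = (2*m*(3 + m))/((-1/5)) = (2*m*(3 + m))/((-1*1/5)) = (2*m*(3 + m))/(-1/5) = (2*m*(3 + m))*(-5) = -10*m*(3 + m))
O = 2
(D(f)*O - 154)*(-110) = (-10*4*(3 + 4)*2 - 154)*(-110) = (-10*4*7*2 - 154)*(-110) = (-280*2 - 154)*(-110) = (-560 - 154)*(-110) = -714*(-110) = 78540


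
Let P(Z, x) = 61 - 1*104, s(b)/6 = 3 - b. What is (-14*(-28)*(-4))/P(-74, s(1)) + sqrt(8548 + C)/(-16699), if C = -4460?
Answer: 1568/43 - 2*sqrt(1022)/16699 ≈ 36.461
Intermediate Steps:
s(b) = 18 - 6*b (s(b) = 6*(3 - b) = 18 - 6*b)
P(Z, x) = -43 (P(Z, x) = 61 - 104 = -43)
(-14*(-28)*(-4))/P(-74, s(1)) + sqrt(8548 + C)/(-16699) = (-14*(-28)*(-4))/(-43) + sqrt(8548 - 4460)/(-16699) = (392*(-4))*(-1/43) + sqrt(4088)*(-1/16699) = -1568*(-1/43) + (2*sqrt(1022))*(-1/16699) = 1568/43 - 2*sqrt(1022)/16699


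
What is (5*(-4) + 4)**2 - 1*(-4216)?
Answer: 4472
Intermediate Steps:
(5*(-4) + 4)**2 - 1*(-4216) = (-20 + 4)**2 + 4216 = (-16)**2 + 4216 = 256 + 4216 = 4472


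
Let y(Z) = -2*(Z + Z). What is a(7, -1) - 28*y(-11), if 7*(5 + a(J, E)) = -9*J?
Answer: -1246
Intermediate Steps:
y(Z) = -4*Z
a(J, E) = -5 - 9*J/7 (a(J, E) = -5 + (-9*J)/7 = -5 - 9*J/7)
a(7, -1) - 28*y(-11) = (-5 - 9/7*7) - (-112)*(-11) = (-5 - 9) - 28*44 = -14 - 1232 = -1246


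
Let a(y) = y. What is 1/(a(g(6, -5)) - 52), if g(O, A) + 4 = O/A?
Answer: -5/286 ≈ -0.017483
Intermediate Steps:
g(O, A) = -4 + O/A
1/(a(g(6, -5)) - 52) = 1/((-4 + 6/(-5)) - 52) = 1/((-4 + 6*(-⅕)) - 52) = 1/((-4 - 6/5) - 52) = 1/(-26/5 - 52) = 1/(-286/5) = -5/286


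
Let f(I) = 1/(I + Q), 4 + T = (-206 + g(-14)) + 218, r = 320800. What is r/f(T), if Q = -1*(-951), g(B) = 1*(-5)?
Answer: 306043200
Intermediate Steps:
g(B) = -5
T = 3 (T = -4 + ((-206 - 5) + 218) = -4 + (-211 + 218) = -4 + 7 = 3)
Q = 951
f(I) = 1/(951 + I) (f(I) = 1/(I + 951) = 1/(951 + I))
r/f(T) = 320800/(1/(951 + 3)) = 320800/(1/954) = 320800*954 = 306043200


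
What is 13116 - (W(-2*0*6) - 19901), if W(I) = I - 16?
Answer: 33033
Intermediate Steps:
W(I) = -16 + I
13116 - (W(-2*0*6) - 19901) = 13116 - ((-16 - 2*0*6) - 19901) = 13116 - ((-16 + 0*6) - 19901) = 13116 - ((-16 + 0) - 19901) = 13116 - (-16 - 19901) = 13116 - 1*(-19917) = 13116 + 19917 = 33033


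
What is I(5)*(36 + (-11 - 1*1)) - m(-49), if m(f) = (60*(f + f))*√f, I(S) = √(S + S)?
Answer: 24*√10 + 41160*I ≈ 75.895 + 41160.0*I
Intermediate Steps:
I(S) = √2*√S (I(S) = √(2*S) = √2*√S)
m(f) = 120*f^(3/2) (m(f) = (60*(2*f))*√f = (120*f)*√f = 120*f^(3/2))
I(5)*(36 + (-11 - 1*1)) - m(-49) = (√2*√5)*(36 + (-11 - 1*1)) - 120*(-49)^(3/2) = √10*(36 + (-11 - 1)) - 120*(-343*I) = √10*(36 - 12) - (-41160)*I = √10*24 + 41160*I = 24*√10 + 41160*I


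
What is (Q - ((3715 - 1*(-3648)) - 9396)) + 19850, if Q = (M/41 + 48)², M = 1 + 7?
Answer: 40689899/1681 ≈ 24206.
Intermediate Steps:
M = 8
Q = 3904576/1681 (Q = (8/41 + 48)² = (1976/41)² = 3904576/1681 ≈ 2322.8)
(Q - ((3715 - 1*(-3648)) - 9396)) + 19850 = (3904576/1681 - ((3715 - 1*(-3648)) - 9396)) + 19850 = (3904576/1681 - ((3715 + 3648) - 9396)) + 19850 = (3904576/1681 - (7363 - 9396)) + 19850 = (3904576/1681 - 1*(-2033)) + 19850 = (3904576/1681 + 2033) + 19850 = 7322049/1681 + 19850 = 40689899/1681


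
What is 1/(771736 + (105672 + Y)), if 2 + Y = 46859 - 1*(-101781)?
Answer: 1/1026046 ≈ 9.7461e-7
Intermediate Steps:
Y = 148638 (Y = -2 + (46859 - 1*(-101781)) = -2 + (46859 + 101781) = -2 + 148640 = 148638)
1/(771736 + (105672 + Y)) = 1/(771736 + (105672 + 148638)) = 1/(771736 + 254310) = 1/1026046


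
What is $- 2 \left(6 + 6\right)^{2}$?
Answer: $-288$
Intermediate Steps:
$- 2 \left(6 + 6\right)^{2} = - 2 \cdot 12^{2} = \left(-2\right) 144 = -288$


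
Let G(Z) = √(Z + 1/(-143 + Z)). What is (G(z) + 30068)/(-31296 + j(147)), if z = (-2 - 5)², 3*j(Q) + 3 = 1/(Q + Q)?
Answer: -26519976/27603953 - 441*√432870/1297385791 ≈ -0.96095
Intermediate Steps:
j(Q) = -1 + 1/(6*Q) (j(Q) = -1 + 1/(3*(Q + Q)) = -1 + 1/(3*((2*Q))) = -1 + (1/(2*Q))/3 = -1 + 1/(6*Q))
z = 49 (z = (-7)² = 49)
(G(z) + 30068)/(-31296 + j(147)) = (√((1 + 49*(-143 + 49))/(-143 + 49)) + 30068)/(-31296 + (⅙ - 1*147)/147) = (√((1 + 49*(-94))/(-94)) + 30068)/(-31296 + (⅙ - 147)/147) = (√(-(1 - 4606)/94) + 30068)/(-31296 + (1/147)*(-881/6)) = (√(-1/94*(-4605)) + 30068)/(-31296 - 881/882) = (√(4605/94) + 30068)/(-27603953/882) = (√432870/94 + 30068)*(-882/27603953) = (30068 + √432870/94)*(-882/27603953) = -26519976/27603953 - 441*√432870/1297385791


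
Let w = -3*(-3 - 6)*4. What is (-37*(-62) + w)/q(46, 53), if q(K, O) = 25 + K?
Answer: 2402/71 ≈ 33.831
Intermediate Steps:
w = 108 (w = -(-27)*4 = -3*(-36) = 108)
(-37*(-62) + w)/q(46, 53) = (-37*(-62) + 108)/(25 + 46) = (2294 + 108)/71 = 2402*(1/71) = 2402/71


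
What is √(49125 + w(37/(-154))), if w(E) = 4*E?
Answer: √291256427/77 ≈ 221.64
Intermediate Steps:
√(49125 + w(37/(-154))) = √(49125 + 4*(37/(-154))) = √(49125 + 4*(37*(-1/154))) = √(49125 + 4*(-37/154)) = √(49125 - 74/77) = √(3782551/77) = √291256427/77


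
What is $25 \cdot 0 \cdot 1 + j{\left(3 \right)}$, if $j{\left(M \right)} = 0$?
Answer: $0$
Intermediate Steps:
$25 \cdot 0 \cdot 1 + j{\left(3 \right)} = 25 \cdot 0 \cdot 1 + 0 = 25 \cdot 0 + 0 = 0 + 0 = 0$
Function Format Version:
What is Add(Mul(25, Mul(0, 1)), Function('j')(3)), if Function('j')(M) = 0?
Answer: 0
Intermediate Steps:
Add(Mul(25, Mul(0, 1)), Function('j')(3)) = Add(Mul(25, Mul(0, 1)), 0) = Add(Mul(25, 0), 0) = Add(0, 0) = 0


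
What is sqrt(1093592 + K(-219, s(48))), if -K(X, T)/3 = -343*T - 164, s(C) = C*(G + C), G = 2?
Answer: 2*sqrt(890921) ≈ 1887.8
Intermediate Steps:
s(C) = C*(2 + C)
K(X, T) = 492 + 1029*T (K(X, T) = -3*(-343*T - 164) = -3*(-164 - 343*T) = 492 + 1029*T)
sqrt(1093592 + K(-219, s(48))) = sqrt(1093592 + (492 + 1029*(48*(2 + 48)))) = sqrt(1093592 + (492 + 1029*(48*50))) = sqrt(1093592 + (492 + 1029*2400)) = sqrt(1093592 + (492 + 2469600)) = sqrt(1093592 + 2470092) = sqrt(3563684) = 2*sqrt(890921)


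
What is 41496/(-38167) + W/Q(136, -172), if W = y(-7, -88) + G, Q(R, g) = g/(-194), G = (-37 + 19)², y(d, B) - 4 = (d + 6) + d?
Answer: 590567512/1641181 ≈ 359.84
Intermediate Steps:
y(d, B) = 10 + 2*d (y(d, B) = 4 + ((d + 6) + d) = 4 + ((6 + d) + d) = 4 + (6 + 2*d) = 10 + 2*d)
G = 324 (G = (-18)² = 324)
Q(R, g) = -g/194 (Q(R, g) = g*(-1/194) = -g/194)
W = 320 (W = (10 + 2*(-7)) + 324 = (10 - 14) + 324 = -4 + 324 = 320)
41496/(-38167) + W/Q(136, -172) = 41496/(-38167) + 320/((-1/194*(-172))) = 41496*(-1/38167) + 320/(86/97) = -41496/38167 + 320*(97/86) = -41496/38167 + 15520/43 = 590567512/1641181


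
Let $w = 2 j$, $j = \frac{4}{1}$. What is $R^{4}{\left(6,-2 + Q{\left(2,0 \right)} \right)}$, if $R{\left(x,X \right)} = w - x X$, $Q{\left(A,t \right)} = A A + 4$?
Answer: $614656$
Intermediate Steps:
$Q{\left(A,t \right)} = 4 + A^{2}$ ($Q{\left(A,t \right)} = A^{2} + 4 = 4 + A^{2}$)
$j = 4$ ($j = 4 \cdot 1 = 4$)
$w = 8$ ($w = 2 \cdot 4 = 8$)
$R{\left(x,X \right)} = 8 - X x$ ($R{\left(x,X \right)} = 8 - x X = 8 - X x$)
$R^{4}{\left(6,-2 + Q{\left(2,0 \right)} \right)} = \left(8 - \left(-2 + \left(4 + 2^{2}\right)\right) 6\right)^{4} = \left(8 - \left(-2 + \left(4 + 4\right)\right) 6\right)^{4} = \left(8 - \left(-2 + 8\right) 6\right)^{4} = \left(8 - 6 \cdot 6\right)^{4} = \left(8 - 36\right)^{4} = \left(-28\right)^{4} = 614656$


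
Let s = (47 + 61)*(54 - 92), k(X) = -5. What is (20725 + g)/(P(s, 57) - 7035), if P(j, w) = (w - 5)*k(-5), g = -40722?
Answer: 19997/7295 ≈ 2.7412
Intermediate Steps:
s = -4104 (s = 108*(-38) = -4104)
P(j, w) = 25 - 5*w (P(j, w) = (w - 5)*(-5) = (-5 + w)*(-5) = 25 - 5*w)
(20725 + g)/(P(s, 57) - 7035) = (20725 - 40722)/((25 - 5*57) - 7035) = -19997/((25 - 285) - 7035) = -19997/(-260 - 7035) = -19997/(-7295) = -19997*(-1/7295) = 19997/7295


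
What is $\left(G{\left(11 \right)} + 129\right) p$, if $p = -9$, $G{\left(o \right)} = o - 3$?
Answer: $-1233$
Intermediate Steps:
$G{\left(o \right)} = -3 + o$
$\left(G{\left(11 \right)} + 129\right) p = \left(\left(-3 + 11\right) + 129\right) \left(-9\right) = \left(8 + 129\right) \left(-9\right) = 137 \left(-9\right) = -1233$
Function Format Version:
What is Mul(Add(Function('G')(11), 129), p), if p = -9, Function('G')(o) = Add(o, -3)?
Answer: -1233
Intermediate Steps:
Function('G')(o) = Add(-3, o)
Mul(Add(Function('G')(11), 129), p) = Mul(Add(Add(-3, 11), 129), -9) = Mul(Add(8, 129), -9) = Mul(137, -9) = -1233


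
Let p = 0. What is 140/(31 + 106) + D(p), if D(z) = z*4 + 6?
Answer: 962/137 ≈ 7.0219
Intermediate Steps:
D(z) = 6 + 4*z (D(z) = 4*z + 6 = 6 + 4*z)
140/(31 + 106) + D(p) = 140/(31 + 106) + (6 + 4*0) = 140/137 + (6 + 0) = 140*(1/137) + 6 = 140/137 + 6 = 962/137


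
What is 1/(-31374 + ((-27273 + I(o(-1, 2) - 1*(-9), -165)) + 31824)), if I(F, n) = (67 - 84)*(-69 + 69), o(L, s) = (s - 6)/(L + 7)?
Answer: -1/26823 ≈ -3.7281e-5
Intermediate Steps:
o(L, s) = (-6 + s)/(7 + L)
I(F, n) = 0 (I(F, n) = -17*0 = 0)
1/(-31374 + ((-27273 + I(o(-1, 2) - 1*(-9), -165)) + 31824)) = 1/(-31374 + ((-27273 + 0) + 31824)) = 1/(-31374 + (-27273 + 31824)) = 1/(-31374 + 4551) = 1/(-26823) = -1/26823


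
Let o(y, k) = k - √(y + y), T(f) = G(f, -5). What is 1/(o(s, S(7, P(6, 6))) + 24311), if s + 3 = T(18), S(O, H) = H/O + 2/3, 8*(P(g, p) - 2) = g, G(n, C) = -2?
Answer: 171545892/4170634007929 + 7056*I*√10/4170634007929 ≈ 4.1132e-5 + 5.35e-9*I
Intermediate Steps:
P(g, p) = 2 + g/8
S(O, H) = ⅔ + H/O (S(O, H) = H/O + 2*(⅓) = H/O + ⅔ = ⅔ + H/O)
T(f) = -2
s = -5 (s = -3 - 2 = -5)
o(y, k) = k - √2*√y (o(y, k) = k - √(2*y) = k - √2*√y)
1/(o(s, S(7, P(6, 6))) + 24311) = 1/(((⅔ + (2 + (⅛)*6)/7) - √2*√(-5)) + 24311) = 1/(((⅔ + (2 + ¾)*(⅐)) - √2*I*√5) + 24311) = 1/(((⅔ + (11/4)*(⅐)) - I*√10) + 24311) = 1/(((⅔ + 11/28) - I*√10) + 24311) = 1/((89/84 - I*√10) + 24311) = 1/(2042213/84 - I*√10)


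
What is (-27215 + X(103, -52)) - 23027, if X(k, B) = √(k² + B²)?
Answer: -50242 + √13313 ≈ -50127.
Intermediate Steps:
X(k, B) = √(B² + k²)
(-27215 + X(103, -52)) - 23027 = (-27215 + √((-52)² + 103²)) - 23027 = (-27215 + √(2704 + 10609)) - 23027 = (-27215 + √13313) - 23027 = -50242 + √13313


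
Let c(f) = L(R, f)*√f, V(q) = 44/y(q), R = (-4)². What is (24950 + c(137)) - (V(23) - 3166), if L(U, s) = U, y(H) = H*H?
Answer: 14873320/529 + 16*√137 ≈ 28303.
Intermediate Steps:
R = 16
y(H) = H²
V(q) = 44/q² (V(q) = 44/(q²) = 44/q²)
c(f) = 16*√f
(24950 + c(137)) - (V(23) - 3166) = (24950 + 16*√137) - (44/23² - 3166) = (24950 + 16*√137) - (44*(1/529) - 3166) = (24950 + 16*√137) - (44/529 - 3166) = (24950 + 16*√137) - 1*(-1674770/529) = (24950 + 16*√137) + 1674770/529 = 14873320/529 + 16*√137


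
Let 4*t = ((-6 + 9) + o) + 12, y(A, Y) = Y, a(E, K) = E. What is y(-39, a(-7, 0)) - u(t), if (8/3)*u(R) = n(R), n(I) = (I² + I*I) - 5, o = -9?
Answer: -109/16 ≈ -6.8125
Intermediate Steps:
t = 3/2 (t = (((-6 + 9) - 9) + 12)/4 = ((3 - 9) + 12)/4 = (-6 + 12)/4 = (¼)*6 = 3/2 ≈ 1.5000)
n(I) = -5 + 2*I² (n(I) = (I² + I²) - 5 = 2*I² - 5 = -5 + 2*I²)
u(R) = -15/8 + 3*R²/4 (u(R) = 3*(-5 + 2*R²)/8 = -15/8 + 3*R²/4)
y(-39, a(-7, 0)) - u(t) = -7 - (-15/8 + 3*(3/2)²/4) = -7 - (-15/8 + (¾)*(9/4)) = -7 - (-15/8 + 27/16) = -7 - 1*(-3/16) = -7 + 3/16 = -109/16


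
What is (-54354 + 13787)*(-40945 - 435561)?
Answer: 19330418902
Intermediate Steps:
(-54354 + 13787)*(-40945 - 435561) = -40567*(-476506) = 19330418902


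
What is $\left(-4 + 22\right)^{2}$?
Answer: $324$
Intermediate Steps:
$\left(-4 + 22\right)^{2} = 18^{2} = 324$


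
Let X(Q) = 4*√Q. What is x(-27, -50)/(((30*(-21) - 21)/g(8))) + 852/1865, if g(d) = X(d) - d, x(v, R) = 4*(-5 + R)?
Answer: -2727748/1214115 + 1760*√2/651 ≈ 1.5767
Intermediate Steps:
x(v, R) = -20 + 4*R
g(d) = -d + 4*√d (g(d) = 4*√d - d = -d + 4*√d)
x(-27, -50)/(((30*(-21) - 21)/g(8))) + 852/1865 = (-20 + 4*(-50))/(((30*(-21) - 21)/(-1*8 + 4*√8))) + 852/1865 = (-20 - 200)/(((-630 - 21)/(-8 + 4*(2*√2)))) + 852*(1/1865) = -(1760/651 - 1760*√2/651) + 852/1865 = -220*(8/651 - 8*√2/651) + 852/1865 = (-1760/651 + 1760*√2/651) + 852/1865 = -2727748/1214115 + 1760*√2/651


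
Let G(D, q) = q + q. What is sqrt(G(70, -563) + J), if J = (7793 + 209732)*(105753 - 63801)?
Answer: sqrt(9125607674) ≈ 95528.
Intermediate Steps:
J = 9125608800 (J = 217525*41952 = 9125608800)
G(D, q) = 2*q
sqrt(G(70, -563) + J) = sqrt(2*(-563) + 9125608800) = sqrt(-1126 + 9125608800) = sqrt(9125607674)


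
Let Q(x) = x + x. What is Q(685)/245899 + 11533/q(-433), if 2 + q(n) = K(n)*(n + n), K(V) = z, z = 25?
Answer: -2806289927/5324205148 ≈ -0.52708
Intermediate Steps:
K(V) = 25
Q(x) = 2*x
q(n) = -2 + 50*n (q(n) = -2 + 25*(n + n) = -2 + 25*(2*n) = -2 + 50*n)
Q(685)/245899 + 11533/q(-433) = (2*685)/245899 + 11533/(-2 + 50*(-433)) = 1370*(1/245899) + 11533/(-2 - 21650) = 1370/245899 + 11533/(-21652) = 1370/245899 + 11533*(-1/21652) = 1370/245899 - 11533/21652 = -2806289927/5324205148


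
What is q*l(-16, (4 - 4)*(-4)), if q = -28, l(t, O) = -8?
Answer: 224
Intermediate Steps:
q*l(-16, (4 - 4)*(-4)) = -28*(-8) = 224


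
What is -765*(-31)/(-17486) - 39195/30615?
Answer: -7237941/2745302 ≈ -2.6365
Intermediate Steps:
-765*(-31)/(-17486) - 39195/30615 = 23715*(-1/17486) - 39195*1/30615 = -23715/17486 - 201/157 = -7237941/2745302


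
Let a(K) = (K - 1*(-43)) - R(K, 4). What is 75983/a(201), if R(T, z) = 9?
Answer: 75983/235 ≈ 323.33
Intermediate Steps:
a(K) = 34 + K (a(K) = (K - 1*(-43)) - 1*9 = (K + 43) - 9 = (43 + K) - 9 = 34 + K)
75983/a(201) = 75983/(34 + 201) = 75983/235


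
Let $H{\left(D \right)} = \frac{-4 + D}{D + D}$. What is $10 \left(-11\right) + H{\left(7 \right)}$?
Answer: $- \frac{1537}{14} \approx -109.79$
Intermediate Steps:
$H{\left(D \right)} = \frac{-4 + D}{2 D}$
$10 \left(-11\right) + H{\left(7 \right)} = 10 \left(-11\right) + \frac{-4 + 7}{2 \cdot 7} = -110 + \frac{1}{2} \cdot \frac{1}{7} \cdot 3 = -110 + \frac{3}{14} = - \frac{1537}{14}$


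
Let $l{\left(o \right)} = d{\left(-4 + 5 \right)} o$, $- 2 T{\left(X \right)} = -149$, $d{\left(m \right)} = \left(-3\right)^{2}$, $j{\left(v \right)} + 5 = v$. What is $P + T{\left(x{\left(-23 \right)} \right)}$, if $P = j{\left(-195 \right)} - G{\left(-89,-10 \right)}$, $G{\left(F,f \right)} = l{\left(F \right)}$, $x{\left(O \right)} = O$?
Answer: $\frac{1351}{2} \approx 675.5$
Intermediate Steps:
$j{\left(v \right)} = -5 + v$
$d{\left(m \right)} = 9$
$T{\left(X \right)} = \frac{149}{2}$ ($T{\left(X \right)} = \left(- \frac{1}{2}\right) \left(-149\right) = \frac{149}{2}$)
$l{\left(o \right)} = 9 o$
$G{\left(F,f \right)} = 9 F$
$P = 601$ ($P = \left(-5 - 195\right) - 9 \left(-89\right) = -200 - -801 = -200 + 801 = 601$)
$P + T{\left(x{\left(-23 \right)} \right)} = 601 + \frac{149}{2} = \frac{1351}{2}$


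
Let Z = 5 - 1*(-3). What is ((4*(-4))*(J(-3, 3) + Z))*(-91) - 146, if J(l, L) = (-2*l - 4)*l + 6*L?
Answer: 28974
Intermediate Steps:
Z = 8 (Z = 5 + 3 = 8)
J(l, L) = 6*L + l*(-4 - 2*l) (J(l, L) = (-4 - 2*l)*l + 6*L = l*(-4 - 2*l) + 6*L = 6*L + l*(-4 - 2*l))
((4*(-4))*(J(-3, 3) + Z))*(-91) - 146 = ((4*(-4))*((-4*(-3) - 2*(-3)**2 + 6*3) + 8))*(-91) - 146 = -16*((12 - 2*9 + 18) + 8)*(-91) - 146 = -16*((12 - 18 + 18) + 8)*(-91) - 146 = -16*(12 + 8)*(-91) - 146 = -16*20*(-91) - 146 = -320*(-91) - 146 = 29120 - 146 = 28974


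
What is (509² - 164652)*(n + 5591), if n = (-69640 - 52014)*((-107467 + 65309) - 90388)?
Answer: 1522644648063575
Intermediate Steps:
n = 16124751084 (n = -121654*(-42158 - 90388) = -121654*(-132546) = 16124751084)
(509² - 164652)*(n + 5591) = (509² - 164652)*(16124751084 + 5591) = (259081 - 164652)*16124756675 = 94429*16124756675 = 1522644648063575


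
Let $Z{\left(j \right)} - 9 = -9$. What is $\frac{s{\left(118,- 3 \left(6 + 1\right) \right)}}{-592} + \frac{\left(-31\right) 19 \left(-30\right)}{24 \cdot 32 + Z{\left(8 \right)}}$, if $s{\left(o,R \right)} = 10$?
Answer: $\frac{108885}{4736} \approx 22.991$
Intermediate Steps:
$Z{\left(j \right)} = 0$ ($Z{\left(j \right)} = 9 - 9 = 0$)
$\frac{s{\left(118,- 3 \left(6 + 1\right) \right)}}{-592} + \frac{\left(-31\right) 19 \left(-30\right)}{24 \cdot 32 + Z{\left(8 \right)}} = \frac{10}{-592} + \frac{\left(-31\right) 19 \left(-30\right)}{24 \cdot 32 + 0} = 10 \left(- \frac{1}{592}\right) + \frac{\left(-589\right) \left(-30\right)}{768 + 0} = - \frac{5}{296} + \frac{17670}{768} = - \frac{5}{296} + 17670 \cdot \frac{1}{768} = - \frac{5}{296} + \frac{2945}{128} = \frac{108885}{4736}$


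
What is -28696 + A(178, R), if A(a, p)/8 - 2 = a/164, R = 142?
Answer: -1175524/41 ≈ -28671.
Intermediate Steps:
A(a, p) = 16 + 2*a/41 (A(a, p) = 16 + 8*(a/164) = 16 + 2*a/41)
-28696 + A(178, R) = -28696 + (16 + (2/41)*178) = -28696 + (16 + 356/41) = -28696 + 1012/41 = -1175524/41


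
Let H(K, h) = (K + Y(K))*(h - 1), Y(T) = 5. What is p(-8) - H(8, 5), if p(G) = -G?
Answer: -44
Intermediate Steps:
H(K, h) = (-1 + h)*(5 + K) (H(K, h) = (K + 5)*(h - 1) = (5 + K)*(-1 + h) = (-1 + h)*(5 + K))
p(-8) - H(8, 5) = -1*(-8) - (-5 - 1*8 + 5*5 + 8*5) = 8 - (-5 - 8 + 25 + 40) = 8 - 1*52 = 8 - 52 = -44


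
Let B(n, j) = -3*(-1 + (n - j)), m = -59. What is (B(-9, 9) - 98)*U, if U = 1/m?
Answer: 41/59 ≈ 0.69491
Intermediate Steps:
B(n, j) = 3 - 3*n + 3*j (B(n, j) = -3*(-1 + n - j) = 3 - 3*n + 3*j)
U = -1/59 (U = 1/(-59) = -1/59 ≈ -0.016949)
(B(-9, 9) - 98)*U = ((3 - 3*(-9) + 3*9) - 98)*(-1/59) = ((3 + 27 + 27) - 98)*(-1/59) = (57 - 98)*(-1/59) = -41*(-1/59) = 41/59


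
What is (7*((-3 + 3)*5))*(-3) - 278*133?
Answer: -36974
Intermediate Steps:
(7*((-3 + 3)*5))*(-3) - 278*133 = (7*(0*5))*(-3) - 36974 = (7*0)*(-3) - 36974 = 0*(-3) - 36974 = 0 - 36974 = -36974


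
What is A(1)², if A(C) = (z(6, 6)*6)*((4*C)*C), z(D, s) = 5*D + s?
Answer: 746496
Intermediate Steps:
z(D, s) = s + 5*D
A(C) = 864*C² (A(C) = ((6 + 5*6)*6)*((4*C)*C) = ((6 + 30)*6)*(4*C²) = (36*6)*(4*C²) = 216*(4*C²) = 864*C²)
A(1)² = (864*1²)² = (864*1)² = 864² = 746496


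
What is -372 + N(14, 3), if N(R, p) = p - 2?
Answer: -371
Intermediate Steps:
N(R, p) = -2 + p
-372 + N(14, 3) = -372 + (-2 + 3) = -372 + 1 = -371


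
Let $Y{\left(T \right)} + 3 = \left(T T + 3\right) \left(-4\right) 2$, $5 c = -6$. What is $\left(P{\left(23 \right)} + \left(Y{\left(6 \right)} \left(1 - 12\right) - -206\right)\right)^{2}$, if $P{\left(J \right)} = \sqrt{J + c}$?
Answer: $\frac{\left(18355 + \sqrt{545}\right)^{2}}{25} \approx 1.3511 \cdot 10^{7}$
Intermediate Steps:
$c = - \frac{6}{5}$ ($c = \frac{1}{5} \left(-6\right) = - \frac{6}{5} \approx -1.2$)
$Y{\left(T \right)} = -27 - 8 T^{2}$ ($Y{\left(T \right)} = -3 + \left(T T + 3\right) \left(-4\right) 2 = -3 + \left(T^{2} + 3\right) \left(-4\right) 2 = -3 + \left(3 + T^{2}\right) \left(-4\right) 2 = -3 + \left(-12 - 4 T^{2}\right) 2 = -3 - \left(24 + 8 T^{2}\right) = -27 - 8 T^{2}$)
$P{\left(J \right)} = \sqrt{- \frac{6}{5} + J}$ ($P{\left(J \right)} = \sqrt{J - \frac{6}{5}} = \sqrt{- \frac{6}{5} + J}$)
$\left(P{\left(23 \right)} + \left(Y{\left(6 \right)} \left(1 - 12\right) - -206\right)\right)^{2} = \left(\frac{\sqrt{-30 + 25 \cdot 23}}{5} - \left(-206 - \left(-27 - 8 \cdot 6^{2}\right) \left(1 - 12\right)\right)\right)^{2} = \left(\frac{\sqrt{-30 + 575}}{5} + \left(\left(-27 - 288\right) \left(-11\right) + 206\right)\right)^{2} = \left(\frac{\sqrt{545}}{5} + \left(\left(-27 - 288\right) \left(-11\right) + 206\right)\right)^{2} = \left(\frac{\sqrt{545}}{5} + \left(\left(-315\right) \left(-11\right) + 206\right)\right)^{2} = \left(\frac{\sqrt{545}}{5} + \left(3465 + 206\right)\right)^{2} = \left(\frac{\sqrt{545}}{5} + 3671\right)^{2} = \left(3671 + \frac{\sqrt{545}}{5}\right)^{2}$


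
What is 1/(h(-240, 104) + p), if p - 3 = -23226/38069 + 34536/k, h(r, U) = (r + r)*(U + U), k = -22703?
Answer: -864280507/86289015028221 ≈ -1.0016e-5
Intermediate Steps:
h(r, U) = 4*U*r (h(r, U) = (2*r)*(2*U) = 4*U*r)
p = 750790659/864280507 (p = 3 + (-23226/38069 + 34536/(-22703)) = 3 + (-23226*1/38069 + 34536*(-1/22703)) = 3 + (-23226/38069 - 34536/22703) = 3 - 1842050862/864280507 = 750790659/864280507 ≈ 0.86869)
1/(h(-240, 104) + p) = 1/(4*104*(-240) + 750790659/864280507) = 1/(-99840 + 750790659/864280507) = 1/(-86289015028221/864280507) = -864280507/86289015028221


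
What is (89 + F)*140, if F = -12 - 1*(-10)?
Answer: 12180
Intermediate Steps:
F = -2 (F = -12 + 10 = -2)
(89 + F)*140 = (89 - 2)*140 = 87*140 = 12180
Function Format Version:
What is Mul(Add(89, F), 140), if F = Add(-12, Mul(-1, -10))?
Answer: 12180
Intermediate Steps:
F = -2 (F = Add(-12, 10) = -2)
Mul(Add(89, F), 140) = Mul(Add(89, -2), 140) = Mul(87, 140) = 12180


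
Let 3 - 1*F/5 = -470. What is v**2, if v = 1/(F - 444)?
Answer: 1/3690241 ≈ 2.7098e-7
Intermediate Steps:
F = 2365 (F = 15 - 5*(-470) = 15 + 2350 = 2365)
v = 1/1921 (v = 1/(2365 - 444) = 1/1921 ≈ 0.00052056)
v**2 = (1/1921)**2 = 1/3690241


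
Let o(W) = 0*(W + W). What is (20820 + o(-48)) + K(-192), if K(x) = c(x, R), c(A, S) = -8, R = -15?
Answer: 20812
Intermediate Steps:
K(x) = -8
o(W) = 0 (o(W) = 0*(2*W) = 0)
(20820 + o(-48)) + K(-192) = (20820 + 0) - 8 = 20820 - 8 = 20812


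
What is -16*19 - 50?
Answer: -354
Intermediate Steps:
-16*19 - 50 = -304 - 50 = -354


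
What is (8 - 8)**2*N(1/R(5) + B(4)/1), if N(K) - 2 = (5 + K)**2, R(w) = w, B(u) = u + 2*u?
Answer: 0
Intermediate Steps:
B(u) = 3*u
N(K) = 2 + (5 + K)**2
(8 - 8)**2*N(1/R(5) + B(4)/1) = (8 - 8)**2*(2 + (5 + (1/5 + (3*4)/1))**2) = 0**2*(2 + (5 + (1*(1/5) + 12*1))**2) = 0*(2 + (5 + (1/5 + 12))**2) = 0*(2 + (5 + 61/5)**2) = 0*(2 + (86/5)**2) = 0*(2 + 7396/25) = 0*(7446/25) = 0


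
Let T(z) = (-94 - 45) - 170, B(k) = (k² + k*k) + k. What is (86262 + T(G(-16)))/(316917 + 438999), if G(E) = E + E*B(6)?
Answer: 4093/35996 ≈ 0.11371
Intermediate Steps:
B(k) = k + 2*k² (B(k) = (k² + k²) + k = 2*k² + k = k + 2*k²)
G(E) = 79*E (G(E) = E + E*(6*(1 + 2*6)) = E + E*(6*(1 + 12)) = E + E*(6*13) = E + E*78 = E + 78*E = 79*E)
T(z) = -309 (T(z) = -139 - 170 = -309)
(86262 + T(G(-16)))/(316917 + 438999) = (86262 - 309)/(316917 + 438999) = 85953/755916 = 85953*(1/755916) = 4093/35996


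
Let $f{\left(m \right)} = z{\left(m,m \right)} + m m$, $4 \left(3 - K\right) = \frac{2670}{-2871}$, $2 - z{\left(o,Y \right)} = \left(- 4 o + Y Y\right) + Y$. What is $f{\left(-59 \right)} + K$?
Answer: $- \frac{328763}{1914} \approx -171.77$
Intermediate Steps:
$z{\left(o,Y \right)} = 2 - Y - Y^{2} + 4 o$ ($z{\left(o,Y \right)} = 2 - \left(\left(- 4 o + Y Y\right) + Y\right) = 2 - \left(\left(- 4 o + Y^{2}\right) + Y\right) = 2 - \left(\left(Y^{2} - 4 o\right) + Y\right) = 2 - \left(Y + Y^{2} - 4 o\right) = 2 - Y - Y^{2} + 4 o$)
$K = \frac{6187}{1914}$ ($K = 3 - \frac{2670 \frac{1}{-2871}}{4} = 3 - \frac{2670 \left(- \frac{1}{2871}\right)}{4} = 3 - - \frac{445}{1914} = 3 + \frac{445}{1914} = \frac{6187}{1914} \approx 3.2325$)
$f{\left(m \right)} = 2 + 3 m$ ($f{\left(m \right)} = \left(2 - m - m^{2} + 4 m\right) + m m = \left(2 - m^{2} + 3 m\right) + m^{2} = 2 + 3 m$)
$f{\left(-59 \right)} + K = \left(2 + 3 \left(-59\right)\right) + \frac{6187}{1914} = \left(2 - 177\right) + \frac{6187}{1914} = -175 + \frac{6187}{1914} = - \frac{328763}{1914}$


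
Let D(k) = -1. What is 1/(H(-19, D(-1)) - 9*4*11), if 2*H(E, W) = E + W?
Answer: -1/406 ≈ -0.0024631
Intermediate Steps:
H(E, W) = E/2 + W/2 (H(E, W) = (E + W)/2 = E/2 + W/2)
1/(H(-19, D(-1)) - 9*4*11) = 1/(((½)*(-19) + (½)*(-1)) - 9*4*11) = 1/((-19/2 - ½) - 36*11) = 1/(-10 - 396) = 1/(-406) = -1/406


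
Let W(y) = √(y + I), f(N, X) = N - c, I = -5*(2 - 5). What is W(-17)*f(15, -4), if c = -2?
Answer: 17*I*√2 ≈ 24.042*I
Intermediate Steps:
I = 15 (I = -5*(-3) = 15)
f(N, X) = 2 + N (f(N, X) = N - 1*(-2) = N + 2 = 2 + N)
W(y) = √(15 + y) (W(y) = √(y + 15) = √(15 + y))
W(-17)*f(15, -4) = √(15 - 17)*(2 + 15) = √(-2)*17 = (I*√2)*17 = 17*I*√2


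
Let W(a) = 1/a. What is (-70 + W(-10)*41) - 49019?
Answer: -490931/10 ≈ -49093.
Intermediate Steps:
(-70 + W(-10)*41) - 49019 = (-70 + 41/(-10)) - 49019 = (-70 - ⅒*41) - 49019 = (-70 - 41/10) - 49019 = -741/10 - 49019 = -490931/10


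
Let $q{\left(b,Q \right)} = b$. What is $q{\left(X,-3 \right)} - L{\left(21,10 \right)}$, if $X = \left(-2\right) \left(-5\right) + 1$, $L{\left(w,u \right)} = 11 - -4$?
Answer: $-4$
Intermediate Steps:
$L{\left(w,u \right)} = 15$ ($L{\left(w,u \right)} = 11 + 4 = 15$)
$X = 11$ ($X = 10 + 1 = 11$)
$q{\left(X,-3 \right)} - L{\left(21,10 \right)} = 11 - 15 = -4$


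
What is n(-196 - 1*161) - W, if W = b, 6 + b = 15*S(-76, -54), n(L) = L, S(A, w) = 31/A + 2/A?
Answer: -26181/76 ≈ -344.49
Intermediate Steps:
S(A, w) = 33/A
b = -951/76 (b = -6 + 15*(33/(-76)) = -6 + 15*(33*(-1/76)) = -6 + 15*(-33/76) = -6 - 495/76 = -951/76 ≈ -12.513)
W = -951/76 ≈ -12.513
n(-196 - 1*161) - W = (-196 - 1*161) - 1*(-951/76) = (-196 - 161) + 951/76 = -357 + 951/76 = -26181/76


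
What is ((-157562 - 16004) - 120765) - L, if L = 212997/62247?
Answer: -6107144918/20749 ≈ -2.9433e+5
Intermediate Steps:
L = 70999/20749 (L = 212997*(1/62247) = 70999/20749 ≈ 3.4218)
((-157562 - 16004) - 120765) - L = ((-157562 - 16004) - 120765) - 1*70999/20749 = (-173566 - 120765) - 70999/20749 = -294331 - 70999/20749 = -6107144918/20749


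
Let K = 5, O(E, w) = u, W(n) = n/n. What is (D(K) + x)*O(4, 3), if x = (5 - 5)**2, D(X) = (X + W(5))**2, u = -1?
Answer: -36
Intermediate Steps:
W(n) = 1
O(E, w) = -1
D(X) = (1 + X)**2 (D(X) = (X + 1)**2 = (1 + X)**2)
x = 0 (x = 0**2 = 0)
(D(K) + x)*O(4, 3) = ((1 + 5)**2 + 0)*(-1) = (6**2 + 0)*(-1) = (36 + 0)*(-1) = 36*(-1) = -36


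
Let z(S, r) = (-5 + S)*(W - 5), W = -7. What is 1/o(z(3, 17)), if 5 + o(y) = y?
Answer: 1/19 ≈ 0.052632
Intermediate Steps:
z(S, r) = 60 - 12*S (z(S, r) = (-5 + S)*(-7 - 5) = (-5 + S)*(-12) = 60 - 12*S)
o(y) = -5 + y
1/o(z(3, 17)) = 1/(-5 + (60 - 12*3)) = 1/(-5 + (60 - 36)) = 1/(-5 + 24) = 1/19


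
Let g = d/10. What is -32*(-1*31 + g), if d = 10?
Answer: 960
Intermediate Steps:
g = 1 (g = 10/10 = 10*(⅒) = 1)
-32*(-1*31 + g) = -32*(-1*31 + 1) = -32*(-31 + 1) = -32*(-30) = 960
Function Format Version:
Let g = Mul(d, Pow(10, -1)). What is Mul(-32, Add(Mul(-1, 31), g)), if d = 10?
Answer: 960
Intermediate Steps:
g = 1 (g = Mul(10, Pow(10, -1)) = Mul(10, Rational(1, 10)) = 1)
Mul(-32, Add(Mul(-1, 31), g)) = Mul(-32, Add(Mul(-1, 31), 1)) = Mul(-32, Add(-31, 1)) = Mul(-32, -30) = 960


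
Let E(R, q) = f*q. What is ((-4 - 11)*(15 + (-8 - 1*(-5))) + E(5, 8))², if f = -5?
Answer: 48400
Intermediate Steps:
E(R, q) = -5*q
((-4 - 11)*(15 + (-8 - 1*(-5))) + E(5, 8))² = ((-4 - 11)*(15 + (-8 - 1*(-5))) - 5*8)² = (-15*(15 + (-8 + 5)) - 40)² = (-15*(15 - 3) - 40)² = (-15*12 - 40)² = (-180 - 40)² = (-220)² = 48400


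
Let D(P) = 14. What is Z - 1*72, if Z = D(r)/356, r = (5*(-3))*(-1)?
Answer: -12809/178 ≈ -71.961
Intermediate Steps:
r = 15 (r = -15*(-1) = 15)
Z = 7/178 (Z = 14/356 = 14*(1/356) = 7/178 ≈ 0.039326)
Z - 1*72 = 7/178 - 1*72 = 7/178 - 72 = -12809/178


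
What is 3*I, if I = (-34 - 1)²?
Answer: 3675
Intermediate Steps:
I = 1225 (I = (-35)² = 1225)
3*I = 3*1225 = 3675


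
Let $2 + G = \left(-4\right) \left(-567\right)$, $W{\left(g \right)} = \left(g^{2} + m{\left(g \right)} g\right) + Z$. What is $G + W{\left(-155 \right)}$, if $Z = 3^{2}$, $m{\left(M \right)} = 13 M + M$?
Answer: $362650$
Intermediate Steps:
$m{\left(M \right)} = 14 M$
$Z = 9$
$W{\left(g \right)} = 9 + 15 g^{2}$ ($W{\left(g \right)} = \left(g^{2} + 14 g g\right) + 9 = \left(g^{2} + 14 g^{2}\right) + 9 = 15 g^{2} + 9 = 9 + 15 g^{2}$)
$G = 2266$ ($G = -2 - -2268 = -2 + 2268 = 2266$)
$G + W{\left(-155 \right)} = 2266 + \left(9 + 15 \left(-155\right)^{2}\right) = 2266 + \left(9 + 15 \cdot 24025\right) = 2266 + \left(9 + 360375\right) = 2266 + 360384 = 362650$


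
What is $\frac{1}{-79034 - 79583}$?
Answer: $- \frac{1}{158617} \approx -6.3045 \cdot 10^{-6}$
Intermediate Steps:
$\frac{1}{-79034 - 79583} = \frac{1}{-158617} = - \frac{1}{158617}$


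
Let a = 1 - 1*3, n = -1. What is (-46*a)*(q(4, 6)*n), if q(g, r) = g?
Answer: -368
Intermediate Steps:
a = -2 (a = 1 - 3 = -2)
(-46*a)*(q(4, 6)*n) = (-46*(-2))*(4*(-1)) = 92*(-4) = -368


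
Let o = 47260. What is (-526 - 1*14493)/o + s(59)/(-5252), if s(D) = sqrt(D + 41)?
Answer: -19838097/62052380 ≈ -0.31970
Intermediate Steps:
s(D) = sqrt(41 + D)
(-526 - 1*14493)/o + s(59)/(-5252) = (-526 - 1*14493)/47260 + sqrt(41 + 59)/(-5252) = (-526 - 14493)*(1/47260) + sqrt(100)*(-1/5252) = -15019*1/47260 + 10*(-1/5252) = -15019/47260 - 5/2626 = -19838097/62052380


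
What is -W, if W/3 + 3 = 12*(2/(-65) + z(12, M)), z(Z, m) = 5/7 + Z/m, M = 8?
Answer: -31671/455 ≈ -69.607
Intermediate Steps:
z(Z, m) = 5/7 + Z/m (z(Z, m) = 5*(⅐) + Z/m = 5/7 + Z/m)
W = 31671/455 (W = -9 + 3*(12*(2/(-65) + (5/7 + 12/8))) = -9 + 3*(12*(2*(-1/65) + (5/7 + 12*(⅛)))) = -9 + 3*(12*(-2/65 + (5/7 + 3/2))) = -9 + 3*(12*(-2/65 + 31/14)) = -9 + 3*(12*(1987/910)) = -9 + 3*(11922/455) = -9 + 35766/455 = 31671/455 ≈ 69.607)
-W = -1*31671/455 = -31671/455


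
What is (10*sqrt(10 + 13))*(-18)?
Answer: -180*sqrt(23) ≈ -863.25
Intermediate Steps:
(10*sqrt(10 + 13))*(-18) = (10*sqrt(23))*(-18) = -180*sqrt(23)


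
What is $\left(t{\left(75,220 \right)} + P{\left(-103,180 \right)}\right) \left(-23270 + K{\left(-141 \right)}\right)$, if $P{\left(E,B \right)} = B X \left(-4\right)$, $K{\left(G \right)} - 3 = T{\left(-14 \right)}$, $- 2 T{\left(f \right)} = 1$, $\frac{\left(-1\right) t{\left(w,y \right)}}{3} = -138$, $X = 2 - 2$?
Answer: $-9632745$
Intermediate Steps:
$X = 0$ ($X = 2 - 2 = 0$)
$t{\left(w,y \right)} = 414$ ($t{\left(w,y \right)} = \left(-3\right) \left(-138\right) = 414$)
$T{\left(f \right)} = - \frac{1}{2}$ ($T{\left(f \right)} = \left(- \frac{1}{2}\right) 1 = - \frac{1}{2}$)
$K{\left(G \right)} = \frac{5}{2}$ ($K{\left(G \right)} = 3 - \frac{1}{2} = \frac{5}{2}$)
$P{\left(E,B \right)} = 0$ ($P{\left(E,B \right)} = B 0 \left(-4\right) = 0 \left(-4\right) = 0$)
$\left(t{\left(75,220 \right)} + P{\left(-103,180 \right)}\right) \left(-23270 + K{\left(-141 \right)}\right) = \left(414 + 0\right) \left(-23270 + \frac{5}{2}\right) = 414 \left(- \frac{46535}{2}\right) = -9632745$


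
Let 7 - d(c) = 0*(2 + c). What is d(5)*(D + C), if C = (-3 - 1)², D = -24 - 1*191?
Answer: -1393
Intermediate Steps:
D = -215 (D = -24 - 191 = -215)
d(c) = 7 (d(c) = 7 - 0*(2 + c) = 7 - 1*0 = 7 + 0 = 7)
C = 16 (C = (-4)² = 16)
d(5)*(D + C) = 7*(-215 + 16) = 7*(-199) = -1393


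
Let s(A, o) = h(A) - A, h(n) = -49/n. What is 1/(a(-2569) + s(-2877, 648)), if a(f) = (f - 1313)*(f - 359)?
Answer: 411/4672812310 ≈ 8.7956e-8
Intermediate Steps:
s(A, o) = -A - 49/A (s(A, o) = -49/A - A = -A - 49/A)
a(f) = (-1313 + f)*(-359 + f)
1/(a(-2569) + s(-2877, 648)) = 1/((471367 + (-2569)² - 1672*(-2569)) + (-1*(-2877) - 49/(-2877))) = 1/((471367 + 6599761 + 4295368) + (2877 - 49*(-1/2877))) = 1/(11366496 + (2877 + 7/411)) = 1/(11366496 + 1182454/411) = 1/(4672812310/411) = 411/4672812310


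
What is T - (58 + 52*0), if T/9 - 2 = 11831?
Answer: 106439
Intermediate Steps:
T = 106497 (T = 18 + 9*11831 = 18 + 106479 = 106497)
T - (58 + 52*0) = 106497 - (58 + 52*0) = 106497 - (58 + 0) = 106497 - 1*58 = 106497 - 58 = 106439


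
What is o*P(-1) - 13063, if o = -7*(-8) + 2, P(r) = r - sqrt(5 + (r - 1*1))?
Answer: -13121 - 58*sqrt(3) ≈ -13221.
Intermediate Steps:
P(r) = r - sqrt(4 + r) (P(r) = r - sqrt(5 + (r - 1)) = r - sqrt(5 + (-1 + r)) = r - sqrt(4 + r))
o = 58 (o = 56 + 2 = 58)
o*P(-1) - 13063 = 58*(-1 - sqrt(4 - 1)) - 13063 = 58*(-1 - sqrt(3)) - 13063 = (-58 - 58*sqrt(3)) - 13063 = -13121 - 58*sqrt(3)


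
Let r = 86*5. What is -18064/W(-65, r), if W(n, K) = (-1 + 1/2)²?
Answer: -72256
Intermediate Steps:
r = 430
W(n, K) = ¼ (W(n, K) = (-1 + ½)² = (-½)² = ¼)
-18064/W(-65, r) = -18064/¼ = -18064*4 = -72256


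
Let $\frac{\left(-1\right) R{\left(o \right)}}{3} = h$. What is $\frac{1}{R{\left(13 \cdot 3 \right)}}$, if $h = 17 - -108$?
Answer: $- \frac{1}{375} \approx -0.0026667$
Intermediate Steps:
$h = 125$ ($h = 17 + 108 = 125$)
$R{\left(o \right)} = -375$ ($R{\left(o \right)} = \left(-3\right) 125 = -375$)
$\frac{1}{R{\left(13 \cdot 3 \right)}} = \frac{1}{-375} = - \frac{1}{375}$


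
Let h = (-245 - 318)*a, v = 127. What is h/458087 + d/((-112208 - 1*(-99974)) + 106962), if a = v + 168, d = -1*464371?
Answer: -228455218157/43393665336 ≈ -5.2647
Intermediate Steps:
d = -464371
a = 295 (a = 127 + 168 = 295)
h = -166085 (h = (-245 - 318)*295 = -563*295 = -166085)
h/458087 + d/((-112208 - 1*(-99974)) + 106962) = -166085/458087 - 464371/((-112208 - 1*(-99974)) + 106962) = -166085*1/458087 - 464371/((-112208 + 99974) + 106962) = -166085/458087 - 464371/(-12234 + 106962) = -166085/458087 - 464371/94728 = -228455218157/43393665336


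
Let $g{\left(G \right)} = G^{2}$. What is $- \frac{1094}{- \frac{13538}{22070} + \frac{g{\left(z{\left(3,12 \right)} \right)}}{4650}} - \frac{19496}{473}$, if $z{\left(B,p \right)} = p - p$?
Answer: $\frac{5578224746}{3201737} \approx 1742.3$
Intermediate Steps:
$z{\left(B,p \right)} = 0$
$- \frac{1094}{- \frac{13538}{22070} + \frac{g{\left(z{\left(3,12 \right)} \right)}}{4650}} - \frac{19496}{473} = - \frac{1094}{- \frac{13538}{22070} + \frac{0^{2}}{4650}} - \frac{19496}{473} = - \frac{1094}{\left(-13538\right) \frac{1}{22070} + 0 \cdot \frac{1}{4650}} - \frac{19496}{473} = - \frac{1094}{- \frac{6769}{11035} + 0} - \frac{19496}{473} = - \frac{1094}{- \frac{6769}{11035}} - \frac{19496}{473} = \left(-1094\right) \left(- \frac{11035}{6769}\right) - \frac{19496}{473} = \frac{12072290}{6769} - \frac{19496}{473} = \frac{5578224746}{3201737}$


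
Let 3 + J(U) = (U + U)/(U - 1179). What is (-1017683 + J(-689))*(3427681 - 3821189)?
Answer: 187018225458390/467 ≈ 4.0047e+11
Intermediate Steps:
J(U) = -3 + 2*U/(-1179 + U) (J(U) = -3 + (U + U)/(U - 1179) = -3 + (2*U)/(-1179 + U) = -3 + 2*U/(-1179 + U))
(-1017683 + J(-689))*(3427681 - 3821189) = (-1017683 + (3537 - 1*(-689))/(-1179 - 689))*(3427681 - 3821189) = (-1017683 + (3537 + 689)/(-1868))*(-393508) = (-1017683 - 1/1868*4226)*(-393508) = (-1017683 - 2113/934)*(-393508) = -950518035/934*(-393508) = 187018225458390/467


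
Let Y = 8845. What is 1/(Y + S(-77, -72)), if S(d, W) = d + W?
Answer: 1/8696 ≈ 0.00011500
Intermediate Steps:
S(d, W) = W + d
1/(Y + S(-77, -72)) = 1/(8845 + (-72 - 77)) = 1/(8845 - 149) = 1/8696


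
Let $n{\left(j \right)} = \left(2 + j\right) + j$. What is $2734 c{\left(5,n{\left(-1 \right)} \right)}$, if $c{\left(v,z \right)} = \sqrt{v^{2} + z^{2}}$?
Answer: $13670$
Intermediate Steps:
$n{\left(j \right)} = 2 + 2 j$
$2734 c{\left(5,n{\left(-1 \right)} \right)} = 2734 \sqrt{5^{2} + \left(2 + 2 \left(-1\right)\right)^{2}} = 2734 \sqrt{25 + \left(2 - 2\right)^{2}} = 2734 \sqrt{25 + 0^{2}} = 2734 \sqrt{25 + 0} = 2734 \sqrt{25} = 2734 \cdot 5 = 13670$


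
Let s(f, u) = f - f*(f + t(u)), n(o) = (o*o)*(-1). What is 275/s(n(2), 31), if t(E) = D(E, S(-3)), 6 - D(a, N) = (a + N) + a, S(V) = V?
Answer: -275/232 ≈ -1.1853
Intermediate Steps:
n(o) = -o² (n(o) = o²*(-1) = -o²)
D(a, N) = 6 - N - 2*a (D(a, N) = 6 - ((a + N) + a) = 6 - ((N + a) + a) = 6 - (N + 2*a) = 6 + (-N - 2*a) = 6 - N - 2*a)
t(E) = 9 - 2*E (t(E) = 6 - 1*(-3) - 2*E = 6 + 3 - 2*E = 9 - 2*E)
s(f, u) = f - f*(9 + f - 2*u) (s(f, u) = f - f*(f + (9 - 2*u)) = f - f*(9 + f - 2*u))
275/s(n(2), 31) = 275/(((-1*2²)*(-8 - (-1)*2² + 2*31))) = 275/(((-1*4)*(-8 - (-1)*4 + 62))) = 275/((-4*(-8 - 1*(-4) + 62))) = 275/((-4*(-8 + 4 + 62))) = 275/((-4*58)) = 275/(-232) = 275*(-1/232) = -275/232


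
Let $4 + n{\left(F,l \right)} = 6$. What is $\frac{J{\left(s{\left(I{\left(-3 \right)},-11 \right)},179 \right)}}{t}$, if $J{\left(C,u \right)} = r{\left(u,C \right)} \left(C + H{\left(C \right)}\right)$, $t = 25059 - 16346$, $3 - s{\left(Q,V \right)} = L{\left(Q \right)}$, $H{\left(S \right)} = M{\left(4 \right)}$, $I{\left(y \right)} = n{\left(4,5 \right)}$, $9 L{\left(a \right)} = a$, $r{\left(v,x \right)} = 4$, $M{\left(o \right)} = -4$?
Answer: $- \frac{44}{78417} \approx -0.0005611$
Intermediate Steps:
$L{\left(a \right)} = \frac{a}{9}$
$n{\left(F,l \right)} = 2$ ($n{\left(F,l \right)} = -4 + 6 = 2$)
$I{\left(y \right)} = 2$
$H{\left(S \right)} = -4$
$s{\left(Q,V \right)} = 3 - \frac{Q}{9}$
$t = 8713$
$J{\left(C,u \right)} = -16 + 4 C$ ($J{\left(C,u \right)} = 4 \left(C - 4\right) = 4 \left(-4 + C\right) = -16 + 4 C$)
$\frac{J{\left(s{\left(I{\left(-3 \right)},-11 \right)},179 \right)}}{t} = \frac{-16 + 4 \left(3 - \frac{2}{9}\right)}{8713} = \left(-16 + 4 \left(3 - \frac{2}{9}\right)\right) \frac{1}{8713} = \left(-16 + 4 \cdot \frac{25}{9}\right) \frac{1}{8713} = \left(-16 + \frac{100}{9}\right) \frac{1}{8713} = \left(- \frac{44}{9}\right) \frac{1}{8713} = - \frac{44}{78417}$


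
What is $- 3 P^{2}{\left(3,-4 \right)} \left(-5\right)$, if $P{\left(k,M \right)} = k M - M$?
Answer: $960$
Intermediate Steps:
$P{\left(k,M \right)} = - M + M k$ ($P{\left(k,M \right)} = M k - M = - M + M k$)
$- 3 P^{2}{\left(3,-4 \right)} \left(-5\right) = - 3 \left(- 4 \left(-1 + 3\right)\right)^{2} \left(-5\right) = - 3 \left(\left(-4\right) 2\right)^{2} \left(-5\right) = - 3 \left(-8\right)^{2} \left(-5\right) = \left(-3\right) 64 \left(-5\right) = \left(-192\right) \left(-5\right) = 960$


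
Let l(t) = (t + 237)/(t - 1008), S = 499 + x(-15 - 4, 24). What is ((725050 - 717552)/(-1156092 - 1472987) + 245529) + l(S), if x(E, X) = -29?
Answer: 347285281338781/1414444502 ≈ 2.4553e+5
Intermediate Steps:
S = 470 (S = 499 - 29 = 470)
l(t) = (237 + t)/(-1008 + t)
((725050 - 717552)/(-1156092 - 1472987) + 245529) + l(S) = ((725050 - 717552)/(-1156092 - 1472987) + 245529) + (237 + 470)/(-1008 + 470) = (7498/(-2629079) + 245529) + 707/(-538) = (7498*(-1/2629079) + 245529) - 1/538*707 = (-7498/2629079 + 245529) - 707/538 = 645515130293/2629079 - 707/538 = 347285281338781/1414444502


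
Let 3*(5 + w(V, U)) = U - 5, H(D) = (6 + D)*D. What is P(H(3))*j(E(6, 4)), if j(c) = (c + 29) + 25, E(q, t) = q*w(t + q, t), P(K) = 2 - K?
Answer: -550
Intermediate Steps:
H(D) = D*(6 + D)
w(V, U) = -20/3 + U/3 (w(V, U) = -5 + (U - 5)/3 = -5 + (-5 + U)/3 = -5 + (-5/3 + U/3) = -20/3 + U/3)
E(q, t) = q*(-20/3 + t/3)
j(c) = 54 + c (j(c) = (29 + c) + 25 = 54 + c)
P(H(3))*j(E(6, 4)) = (2 - 3*(6 + 3))*(54 + (⅓)*6*(-20 + 4)) = (2 - 3*9)*(54 + (⅓)*6*(-16)) = (2 - 1*27)*(54 - 32) = (2 - 27)*22 = -25*22 = -550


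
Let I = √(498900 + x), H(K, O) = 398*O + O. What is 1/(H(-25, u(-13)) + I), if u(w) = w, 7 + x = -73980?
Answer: -5187/26480056 - √424913/26480056 ≈ -0.00022050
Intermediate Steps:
x = -73987 (x = -7 - 73980 = -73987)
H(K, O) = 399*O
I = √424913 (I = √(498900 - 73987) = √424913 ≈ 651.85)
1/(H(-25, u(-13)) + I) = 1/(399*(-13) + √424913) = 1/(-5187 + √424913)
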